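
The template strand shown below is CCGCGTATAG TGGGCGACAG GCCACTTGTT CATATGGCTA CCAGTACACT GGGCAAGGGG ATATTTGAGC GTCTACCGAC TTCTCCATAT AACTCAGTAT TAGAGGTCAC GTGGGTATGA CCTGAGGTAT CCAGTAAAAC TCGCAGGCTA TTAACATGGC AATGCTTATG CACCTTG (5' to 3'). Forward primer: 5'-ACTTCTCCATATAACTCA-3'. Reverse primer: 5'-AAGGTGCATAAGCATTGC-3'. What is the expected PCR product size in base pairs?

98 bp

Forward primer ACTTCTCCATATAACTCA is found on the top strand at positions 79–96.
Taking the reverse complement of AAGGTGCATAAGCATTGC gives GCAATGCTTATGCACCTT, found at positions 159–176 on the template; the primer anneals here to the top strand with its 3' end pointing upstream.
Product length = (reverse-primer end) − (forward-primer start) + 1 = 176 − 79 + 1 = 98 bp.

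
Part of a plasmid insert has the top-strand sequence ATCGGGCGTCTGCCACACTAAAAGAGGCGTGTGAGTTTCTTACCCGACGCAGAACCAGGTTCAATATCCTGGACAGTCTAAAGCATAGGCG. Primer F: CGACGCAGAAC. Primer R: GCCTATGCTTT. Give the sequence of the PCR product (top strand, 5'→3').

Forward primer CGACGCAGAAC is found on the top strand at positions 45–55.
Taking the reverse complement of GCCTATGCTTT gives AAAGCATAGGC, found at positions 80–90 on the template; the primer anneals here to the top strand with its 3' end pointing upstream.
The product is the template from position 45 through 90 (46 bp).

5'-CGACGCAGAACCAGGTTCAATATCCTGGACAGTCTAAAGCATAGGC-3'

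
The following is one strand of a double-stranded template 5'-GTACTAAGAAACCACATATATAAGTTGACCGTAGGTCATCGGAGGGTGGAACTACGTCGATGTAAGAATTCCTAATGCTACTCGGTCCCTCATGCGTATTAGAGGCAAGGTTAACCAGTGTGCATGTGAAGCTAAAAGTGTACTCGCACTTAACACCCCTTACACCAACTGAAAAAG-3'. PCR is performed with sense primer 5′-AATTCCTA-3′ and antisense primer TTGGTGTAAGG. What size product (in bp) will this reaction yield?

Forward primer AATTCCTA is found on the top strand at positions 67–74.
The reverse primer's reverse complement is CCTTACACCAA, which matches the template at positions 158–168.
Amplicon spans positions 67–168: 102 bp.

102 bp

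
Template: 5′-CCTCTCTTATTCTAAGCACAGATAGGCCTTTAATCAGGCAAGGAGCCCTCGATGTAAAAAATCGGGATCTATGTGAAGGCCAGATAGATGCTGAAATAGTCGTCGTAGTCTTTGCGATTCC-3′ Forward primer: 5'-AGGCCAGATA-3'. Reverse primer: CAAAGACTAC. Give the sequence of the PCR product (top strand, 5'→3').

5'-AGGCCAGATAGATGCTGAAATAGTCGTCGTAGTCTTTG-3'

Scanning the template, AGGCCAGATA occurs at positions 77–86; this primer anneals to the bottom strand there with its 3' end pointing downstream.
The reverse primer's reverse complement is GTAGTCTTTG, which matches the template at positions 105–114.
The product is the template from position 77 through 114 (38 bp).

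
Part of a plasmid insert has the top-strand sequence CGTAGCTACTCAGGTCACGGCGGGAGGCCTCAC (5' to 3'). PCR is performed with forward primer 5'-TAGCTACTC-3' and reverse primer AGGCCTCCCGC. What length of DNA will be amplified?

28 bp

The forward primer matches the template at positions 3–11.
Taking the reverse complement of AGGCCTCCCGC gives GCGGGAGGCCT, found at positions 20–30 on the template; the primer anneals here to the top strand with its 3' end pointing upstream.
Amplicon spans positions 3–30: 28 bp.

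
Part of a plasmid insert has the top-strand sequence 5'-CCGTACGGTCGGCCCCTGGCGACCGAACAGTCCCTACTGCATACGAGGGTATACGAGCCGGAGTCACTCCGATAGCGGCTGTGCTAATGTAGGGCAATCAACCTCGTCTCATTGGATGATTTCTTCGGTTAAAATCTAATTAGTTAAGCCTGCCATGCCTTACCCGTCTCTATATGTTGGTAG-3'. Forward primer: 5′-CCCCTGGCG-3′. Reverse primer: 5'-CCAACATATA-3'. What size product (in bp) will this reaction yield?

168 bp

The forward primer matches the template at positions 13–21.
The reverse primer's reverse complement is TATATGTTGG, which matches the template at positions 171–180.
Product length = (reverse-primer end) − (forward-primer start) + 1 = 180 − 13 + 1 = 168 bp.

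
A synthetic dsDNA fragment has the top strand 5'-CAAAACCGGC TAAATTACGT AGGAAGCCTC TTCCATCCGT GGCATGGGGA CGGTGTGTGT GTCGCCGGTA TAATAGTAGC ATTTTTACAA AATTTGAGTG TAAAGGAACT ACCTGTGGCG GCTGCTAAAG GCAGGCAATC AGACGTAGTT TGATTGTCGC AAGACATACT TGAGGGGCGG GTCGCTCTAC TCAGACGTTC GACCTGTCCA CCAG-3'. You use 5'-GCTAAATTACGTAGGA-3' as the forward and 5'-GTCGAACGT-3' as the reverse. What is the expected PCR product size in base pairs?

Forward primer GCTAAATTACGTAGGA is found on the top strand at positions 9–24.
Taking the reverse complement of GTCGAACGT gives ACGTTCGAC, found at positions 195–203 on the template; the primer anneals here to the top strand with its 3' end pointing upstream.
Amplicon spans positions 9–203: 195 bp.

195 bp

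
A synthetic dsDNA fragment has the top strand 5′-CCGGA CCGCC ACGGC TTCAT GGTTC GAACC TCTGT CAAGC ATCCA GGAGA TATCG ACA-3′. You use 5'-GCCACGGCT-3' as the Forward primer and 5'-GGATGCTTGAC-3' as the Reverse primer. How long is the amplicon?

37 bp

Forward primer GCCACGGCT is found on the top strand at positions 8–16.
The reverse primer's reverse complement is GTCAAGCATCC, which matches the template at positions 34–44.
Amplicon spans positions 8–44: 37 bp.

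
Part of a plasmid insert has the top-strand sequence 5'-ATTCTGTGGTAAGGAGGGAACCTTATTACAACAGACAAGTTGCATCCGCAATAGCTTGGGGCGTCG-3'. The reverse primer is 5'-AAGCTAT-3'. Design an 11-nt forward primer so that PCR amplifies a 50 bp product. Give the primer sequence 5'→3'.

5'-GGTAAGGAGGG-3'

The reverse primer's reverse complement ATAGCTT matches the template at positions 51–57, so the product ends at position 57.
A 50 bp product then starts at position 57 − 50 + 1 = 8.
The forward primer is identical to the top strand there: GGTAAGGAGGG.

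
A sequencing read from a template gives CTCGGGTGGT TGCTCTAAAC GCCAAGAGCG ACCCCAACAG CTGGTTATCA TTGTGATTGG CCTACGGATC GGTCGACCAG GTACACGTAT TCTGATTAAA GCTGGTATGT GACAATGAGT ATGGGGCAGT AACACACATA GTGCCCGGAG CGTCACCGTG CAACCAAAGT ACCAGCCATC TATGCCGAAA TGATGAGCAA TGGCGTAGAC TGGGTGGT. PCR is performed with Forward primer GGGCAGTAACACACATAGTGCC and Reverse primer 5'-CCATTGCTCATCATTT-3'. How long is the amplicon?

The forward primer matches the template at positions 124–145.
The reverse primer's reverse complement is AAATGATGAGCAATGG, which matches the template at positions 188–203.
Product length = (reverse-primer end) − (forward-primer start) + 1 = 203 − 124 + 1 = 80 bp.

80 bp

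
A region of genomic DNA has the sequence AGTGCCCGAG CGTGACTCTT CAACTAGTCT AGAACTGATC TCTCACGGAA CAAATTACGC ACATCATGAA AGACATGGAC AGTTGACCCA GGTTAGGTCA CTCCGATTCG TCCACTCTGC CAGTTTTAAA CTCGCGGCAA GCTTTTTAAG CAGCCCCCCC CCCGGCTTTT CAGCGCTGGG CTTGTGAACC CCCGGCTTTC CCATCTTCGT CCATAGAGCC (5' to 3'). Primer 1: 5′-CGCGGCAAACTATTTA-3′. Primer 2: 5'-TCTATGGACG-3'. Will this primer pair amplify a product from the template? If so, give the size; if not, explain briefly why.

Primer 1 (CGCGGCAAACTATTTA) does not match the top strand, and its reverse complement TAAATAGTTTGCCGCG does not match either.
With no annealing site for primer 1, no amplification occurs.

No product — primer 1 has no binding site in the template.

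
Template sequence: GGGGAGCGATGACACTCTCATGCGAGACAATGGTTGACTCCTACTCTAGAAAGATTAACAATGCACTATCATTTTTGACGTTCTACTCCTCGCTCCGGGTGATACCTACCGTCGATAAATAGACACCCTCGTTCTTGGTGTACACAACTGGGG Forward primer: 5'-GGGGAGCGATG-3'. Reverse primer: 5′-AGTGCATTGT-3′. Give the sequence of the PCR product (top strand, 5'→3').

Scanning the template, GGGGAGCGATG occurs at positions 1–11; this primer anneals to the bottom strand there with its 3' end pointing downstream.
The reverse primer's reverse complement is ACAATGCACT, which matches the template at positions 58–67.
The product is the template from position 1 through 67 (67 bp).

5'-GGGGAGCGATGACACTCTCATGCGAGACAATGGTTGACTCCTACTCTAGAAAGATTAACAATGCACT-3'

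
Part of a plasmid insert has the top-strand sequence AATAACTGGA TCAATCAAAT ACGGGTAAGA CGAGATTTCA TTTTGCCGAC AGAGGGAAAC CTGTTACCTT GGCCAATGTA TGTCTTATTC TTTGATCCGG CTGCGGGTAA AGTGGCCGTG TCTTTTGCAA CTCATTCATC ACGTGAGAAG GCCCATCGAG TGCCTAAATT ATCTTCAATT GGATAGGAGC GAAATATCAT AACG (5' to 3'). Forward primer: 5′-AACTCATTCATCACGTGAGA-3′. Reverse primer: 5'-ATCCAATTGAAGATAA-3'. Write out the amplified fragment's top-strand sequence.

5'-AACTCATTCATCACGTGAGAAGGCCCATCGAGTGCCTAAATTATCTTCAATTGGAT-3'

Scanning the template, AACTCATTCATCACGTGAGA occurs at positions 129–148; this primer anneals to the bottom strand there with its 3' end pointing downstream.
Reverse complement of the reverse primer: TTATCTTCAATTGGAT. This occurs on the top strand at positions 169–184.
The product is the template from position 129 through 184 (56 bp).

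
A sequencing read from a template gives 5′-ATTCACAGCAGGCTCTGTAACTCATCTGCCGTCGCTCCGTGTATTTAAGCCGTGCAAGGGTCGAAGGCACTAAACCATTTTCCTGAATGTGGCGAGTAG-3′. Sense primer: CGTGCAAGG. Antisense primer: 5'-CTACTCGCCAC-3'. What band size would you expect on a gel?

49 bp

Scanning the template, CGTGCAAGG occurs at positions 51–59; this primer anneals to the bottom strand there with its 3' end pointing downstream.
Reverse complement of the reverse primer: GTGGCGAGTAG. This occurs on the top strand at positions 89–99.
The product runs from position 51 to position 99, so its length is 99 − 51 + 1 = 49 bp.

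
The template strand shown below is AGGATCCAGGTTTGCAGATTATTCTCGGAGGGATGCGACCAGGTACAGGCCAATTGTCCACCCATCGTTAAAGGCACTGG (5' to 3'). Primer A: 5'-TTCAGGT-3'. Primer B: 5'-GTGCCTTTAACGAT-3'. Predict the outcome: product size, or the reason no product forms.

Primer A (TTCAGGT) does not match the top strand, and its reverse complement ACCTGAA does not match either.
With no annealing site for primer A, no amplification occurs.

No product — primer A has no binding site in the template.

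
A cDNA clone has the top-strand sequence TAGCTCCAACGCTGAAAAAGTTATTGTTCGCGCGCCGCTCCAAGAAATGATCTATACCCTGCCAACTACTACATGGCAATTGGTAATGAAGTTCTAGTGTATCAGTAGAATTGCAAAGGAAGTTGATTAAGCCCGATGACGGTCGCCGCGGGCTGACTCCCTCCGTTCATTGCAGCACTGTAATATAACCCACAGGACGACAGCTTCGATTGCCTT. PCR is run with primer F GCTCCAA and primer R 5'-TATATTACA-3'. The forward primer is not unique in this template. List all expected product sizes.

185 bp, 151 bp

The forward primer GCTCCAA matches the top strand at positions 3–9, 37–43.
The reverse primer's reverse complement is TGTAATATA, matching at positions 179–187.
Each forward site pairs with the reverse site to give a product ending at position 187: sizes 185, 151 bp.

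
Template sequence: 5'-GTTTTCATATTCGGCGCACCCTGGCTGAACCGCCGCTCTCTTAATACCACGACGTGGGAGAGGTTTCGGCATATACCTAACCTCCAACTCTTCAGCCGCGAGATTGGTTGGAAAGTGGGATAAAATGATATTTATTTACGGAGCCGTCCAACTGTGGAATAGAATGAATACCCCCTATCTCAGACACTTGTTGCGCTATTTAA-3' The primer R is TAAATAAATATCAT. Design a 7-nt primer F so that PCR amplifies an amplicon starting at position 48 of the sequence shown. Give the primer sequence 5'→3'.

The reverse primer's reverse complement ATGATATTTATTTA matches the template at positions 125–138; the product starts at position 48.
The forward primer is identical to the top strand over positions 48–54: CACGACG.

5'-CACGACG-3'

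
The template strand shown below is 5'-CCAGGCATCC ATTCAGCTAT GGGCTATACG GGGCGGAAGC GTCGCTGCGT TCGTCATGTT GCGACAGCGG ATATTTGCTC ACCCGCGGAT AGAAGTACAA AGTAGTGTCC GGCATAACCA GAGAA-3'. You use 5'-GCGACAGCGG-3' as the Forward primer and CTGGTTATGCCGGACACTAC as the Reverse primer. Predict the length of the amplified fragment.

Forward primer GCGACAGCGG is found on the top strand at positions 61–70.
Reverse complement of the reverse primer: GTAGTGTCCGGCATAACCAG. This occurs on the top strand at positions 102–121.
Amplicon spans positions 61–121: 61 bp.

61 bp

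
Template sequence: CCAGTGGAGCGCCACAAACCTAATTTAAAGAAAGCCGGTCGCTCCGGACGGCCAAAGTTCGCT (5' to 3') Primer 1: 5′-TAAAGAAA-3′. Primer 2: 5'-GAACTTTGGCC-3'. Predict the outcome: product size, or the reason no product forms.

Yes — a 35 bp product.

Primer 1 (TAAAGAAA) matches the top strand at positions 26–33; it acts as a forward primer.
Primer 2's reverse complement is GGCCAAAGTTC, matching the top strand at positions 50–60; it acts as a reverse primer.
The 3' ends face each other across positions 26–60, giving a 35 bp product.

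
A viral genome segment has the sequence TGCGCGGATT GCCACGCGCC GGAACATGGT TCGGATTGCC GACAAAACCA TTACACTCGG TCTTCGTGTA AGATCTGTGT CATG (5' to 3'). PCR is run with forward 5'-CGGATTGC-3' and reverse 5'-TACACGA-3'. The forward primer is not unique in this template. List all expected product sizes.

The forward primer CGGATTGC matches the top strand at positions 5–12, 32–39.
The reverse primer's reverse complement is TCGTGTA, matching at positions 64–70.
Each forward site pairs with the reverse site to give a product ending at position 70: sizes 66, 39 bp.

66 bp, 39 bp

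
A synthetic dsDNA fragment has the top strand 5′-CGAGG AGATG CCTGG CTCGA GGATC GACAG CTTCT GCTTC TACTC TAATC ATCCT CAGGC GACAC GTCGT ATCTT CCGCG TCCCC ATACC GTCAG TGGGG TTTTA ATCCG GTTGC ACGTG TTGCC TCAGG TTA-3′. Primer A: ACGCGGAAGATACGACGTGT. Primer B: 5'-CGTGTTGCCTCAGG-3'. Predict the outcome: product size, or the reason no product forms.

No product — the primers' 3' ends point away from each other.

Primer A (ACGCGGAAGATACGACGTGT) has reverse complement ACACGTCGTATCTTCCGCGT, which matches the top strand at positions 62–81; primer A anneals to the top strand there with its 3' end pointing upstream toward position 62.
Primer B (CGTGTTGCCTCAGG) matches the top strand directly at positions 117–130; it anneals to the bottom strand with its 3' end pointing downstream toward position 130.
The 3' ends diverge (primer A extends toward position 1, primer B toward position 133), so the primers never converge on a shared product.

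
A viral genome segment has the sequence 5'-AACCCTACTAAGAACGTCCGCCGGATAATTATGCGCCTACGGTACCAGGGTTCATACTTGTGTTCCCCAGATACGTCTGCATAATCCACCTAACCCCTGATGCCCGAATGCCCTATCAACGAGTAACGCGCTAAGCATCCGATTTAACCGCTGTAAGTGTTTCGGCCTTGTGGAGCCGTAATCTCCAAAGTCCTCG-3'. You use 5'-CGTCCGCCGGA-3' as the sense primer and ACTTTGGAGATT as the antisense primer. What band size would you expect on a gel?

Forward primer CGTCCGCCGGA is found on the top strand at positions 15–25.
The reverse primer's reverse complement is AATCTCCAAAGT, which matches the template at positions 180–191.
Amplicon spans positions 15–191: 177 bp.

177 bp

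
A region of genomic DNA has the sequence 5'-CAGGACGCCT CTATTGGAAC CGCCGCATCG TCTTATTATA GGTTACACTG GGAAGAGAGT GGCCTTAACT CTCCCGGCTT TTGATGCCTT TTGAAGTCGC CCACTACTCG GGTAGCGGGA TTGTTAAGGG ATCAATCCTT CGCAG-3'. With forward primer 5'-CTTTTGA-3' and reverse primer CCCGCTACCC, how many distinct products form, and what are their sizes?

Two products: 42 bp, 32 bp

The forward primer CTTTTGA matches the top strand at positions 78–84, 88–94.
The reverse primer's reverse complement is GGGTAGCGGG, matching at positions 110–119.
Each forward site pairs with the reverse site to give a product ending at position 119: sizes 42, 32 bp.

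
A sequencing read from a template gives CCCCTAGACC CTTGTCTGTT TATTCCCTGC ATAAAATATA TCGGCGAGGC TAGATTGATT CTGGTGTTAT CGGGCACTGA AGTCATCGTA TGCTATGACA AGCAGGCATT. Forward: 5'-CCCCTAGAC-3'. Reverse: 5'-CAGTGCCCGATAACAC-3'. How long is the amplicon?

Scanning the template, CCCCTAGAC occurs at positions 1–9; this primer anneals to the bottom strand there with its 3' end pointing downstream.
The reverse primer's reverse complement is GTGTTATCGGGCACTG, which matches the template at positions 64–79.
Product length = (reverse-primer end) − (forward-primer start) + 1 = 79 − 1 + 1 = 79 bp.

79 bp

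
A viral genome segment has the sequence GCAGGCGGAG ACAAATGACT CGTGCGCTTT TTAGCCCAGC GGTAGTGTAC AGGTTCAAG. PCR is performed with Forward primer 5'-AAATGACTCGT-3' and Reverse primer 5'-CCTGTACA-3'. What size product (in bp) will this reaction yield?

41 bp

Forward primer AAATGACTCGT is found on the top strand at positions 13–23.
The reverse primer's reverse complement is TGTACAGG, which matches the template at positions 46–53.
Amplicon spans positions 13–53: 41 bp.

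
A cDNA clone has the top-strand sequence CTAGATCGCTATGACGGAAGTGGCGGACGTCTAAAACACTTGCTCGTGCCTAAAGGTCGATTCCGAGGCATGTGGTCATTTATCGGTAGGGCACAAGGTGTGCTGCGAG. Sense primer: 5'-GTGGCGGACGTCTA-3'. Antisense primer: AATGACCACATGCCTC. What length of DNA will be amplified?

Scanning the template, GTGGCGGACGTCTA occurs at positions 20–33; this primer anneals to the bottom strand there with its 3' end pointing downstream.
Taking the reverse complement of AATGACCACATGCCTC gives GAGGCATGTGGTCATT, found at positions 65–80 on the template; the primer anneals here to the top strand with its 3' end pointing upstream.
The product runs from position 20 to position 80, so its length is 80 − 20 + 1 = 61 bp.

61 bp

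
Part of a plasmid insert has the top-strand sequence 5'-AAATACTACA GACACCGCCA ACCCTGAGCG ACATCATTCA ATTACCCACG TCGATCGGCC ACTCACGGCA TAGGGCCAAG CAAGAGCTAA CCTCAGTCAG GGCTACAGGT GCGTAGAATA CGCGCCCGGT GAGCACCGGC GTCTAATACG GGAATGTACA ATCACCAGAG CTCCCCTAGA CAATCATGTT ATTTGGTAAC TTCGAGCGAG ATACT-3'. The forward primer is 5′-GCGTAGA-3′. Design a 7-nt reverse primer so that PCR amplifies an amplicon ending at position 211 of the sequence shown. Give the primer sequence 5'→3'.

The forward primer binds at positions 111–117; the product's 3' end on the top strand is position 211.
The reverse primer anneals to the top strand over positions 205–211, i.e. to AGCGAGA.
Its sequence written 5'→3' is the reverse complement: TCTCGCT.

5'-TCTCGCT-3'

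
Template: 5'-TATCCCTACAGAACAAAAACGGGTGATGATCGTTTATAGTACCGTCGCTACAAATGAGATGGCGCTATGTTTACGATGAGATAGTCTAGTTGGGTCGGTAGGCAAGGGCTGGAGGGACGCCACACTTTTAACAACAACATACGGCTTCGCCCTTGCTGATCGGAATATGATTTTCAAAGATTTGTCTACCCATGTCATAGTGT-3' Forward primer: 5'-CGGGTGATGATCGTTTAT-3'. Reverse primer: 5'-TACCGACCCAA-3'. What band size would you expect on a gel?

Scanning the template, CGGGTGATGATCGTTTAT occurs at positions 20–37; this primer anneals to the bottom strand there with its 3' end pointing downstream.
Reverse complement of the reverse primer: TTGGGTCGGTA. This occurs on the top strand at positions 90–100.
The product runs from position 20 to position 100, so its length is 100 − 20 + 1 = 81 bp.

81 bp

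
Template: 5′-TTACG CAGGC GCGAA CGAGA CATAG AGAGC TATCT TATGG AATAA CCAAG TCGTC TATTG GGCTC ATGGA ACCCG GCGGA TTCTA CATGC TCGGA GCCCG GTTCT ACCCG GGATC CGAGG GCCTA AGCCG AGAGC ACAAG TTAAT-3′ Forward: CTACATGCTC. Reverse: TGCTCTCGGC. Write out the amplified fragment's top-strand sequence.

5'-CTACATGCTCGGAGCCCGGTTCTACCCGGGATCCGAGGGCCTAAGCCGAGAGCA-3'

Scanning the template, CTACATGCTC occurs at positions 83–92; this primer anneals to the bottom strand there with its 3' end pointing downstream.
The reverse primer's reverse complement is GCCGAGAGCA, which matches the template at positions 127–136.
The product is the template from position 83 through 136 (54 bp).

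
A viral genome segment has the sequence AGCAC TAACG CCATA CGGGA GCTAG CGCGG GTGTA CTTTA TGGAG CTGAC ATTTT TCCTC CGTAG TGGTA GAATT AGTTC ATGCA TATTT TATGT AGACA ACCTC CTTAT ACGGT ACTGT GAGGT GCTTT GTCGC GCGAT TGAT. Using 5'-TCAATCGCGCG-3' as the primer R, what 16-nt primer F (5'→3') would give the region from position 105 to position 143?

5'-CCTTATACGGTACTGT-3'

The reverse primer's reverse complement CGCGCGATTGA matches the template at positions 133–143; the product starts at position 105.
The forward primer is identical to the top strand over positions 105–120: CCTTATACGGTACTGT.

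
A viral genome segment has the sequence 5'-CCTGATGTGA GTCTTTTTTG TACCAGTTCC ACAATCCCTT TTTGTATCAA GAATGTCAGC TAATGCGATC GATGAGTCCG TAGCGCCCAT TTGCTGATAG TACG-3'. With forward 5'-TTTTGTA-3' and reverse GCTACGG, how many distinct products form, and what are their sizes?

The forward primer TTTTGTA matches the top strand at positions 16–22, 40–46.
The reverse primer's reverse complement is CCGTAGC, matching at positions 78–84.
Each forward site pairs with the reverse site to give a product ending at position 84: sizes 69, 45 bp.

Two products: 69 bp, 45 bp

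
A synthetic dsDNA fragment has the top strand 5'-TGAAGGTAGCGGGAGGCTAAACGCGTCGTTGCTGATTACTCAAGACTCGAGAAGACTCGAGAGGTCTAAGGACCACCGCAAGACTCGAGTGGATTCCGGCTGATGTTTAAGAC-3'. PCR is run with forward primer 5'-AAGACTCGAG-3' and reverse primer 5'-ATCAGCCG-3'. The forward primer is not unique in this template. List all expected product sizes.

63 bp, 53 bp, 25 bp

The forward primer AAGACTCGAG matches the top strand at positions 42–51, 52–61, 80–89.
The reverse primer's reverse complement is CGGCTGAT, matching at positions 97–104.
Each forward site pairs with the reverse site to give a product ending at position 104: sizes 63, 53, 25 bp.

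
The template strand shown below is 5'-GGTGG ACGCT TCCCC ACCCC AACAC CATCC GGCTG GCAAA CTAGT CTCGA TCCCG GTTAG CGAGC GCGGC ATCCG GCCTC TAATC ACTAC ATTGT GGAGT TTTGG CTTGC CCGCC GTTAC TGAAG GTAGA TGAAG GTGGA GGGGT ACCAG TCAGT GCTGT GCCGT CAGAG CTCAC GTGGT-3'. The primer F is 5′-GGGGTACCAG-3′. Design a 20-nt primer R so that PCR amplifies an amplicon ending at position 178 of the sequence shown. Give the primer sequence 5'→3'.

The forward primer binds at positions 141–150; the product's 3' end on the top strand is position 178.
The reverse primer anneals to the top strand over positions 159–178, i.e. to GTGCCGTCAGAGCTCACGTG.
Its sequence written 5'→3' is the reverse complement: CACGTGAGCTCTGACGGCAC.

5'-CACGTGAGCTCTGACGGCAC-3'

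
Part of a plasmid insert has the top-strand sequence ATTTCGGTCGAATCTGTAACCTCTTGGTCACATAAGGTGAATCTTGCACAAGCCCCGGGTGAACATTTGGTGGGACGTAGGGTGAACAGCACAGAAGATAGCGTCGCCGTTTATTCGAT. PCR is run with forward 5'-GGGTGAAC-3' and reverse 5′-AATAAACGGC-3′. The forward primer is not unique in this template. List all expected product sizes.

The forward primer GGGTGAAC matches the top strand at positions 57–64, 80–87.
The reverse primer's reverse complement is GCCGTTTATT, matching at positions 106–115.
Each forward site pairs with the reverse site to give a product ending at position 115: sizes 59, 36 bp.

59 bp, 36 bp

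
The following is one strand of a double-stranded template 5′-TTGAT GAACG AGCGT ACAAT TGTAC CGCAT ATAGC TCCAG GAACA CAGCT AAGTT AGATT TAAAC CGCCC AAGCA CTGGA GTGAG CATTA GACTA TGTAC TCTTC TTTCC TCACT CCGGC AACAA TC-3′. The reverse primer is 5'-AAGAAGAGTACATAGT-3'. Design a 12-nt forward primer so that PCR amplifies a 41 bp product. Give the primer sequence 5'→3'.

The reverse primer's reverse complement ACTATGTACTCTTCTT matches the template at positions 92–107, so the product ends at position 107.
A 41 bp product then starts at position 107 − 41 + 1 = 67.
The forward primer is identical to the top strand there: GCCCAAGCACTG.

5'-GCCCAAGCACTG-3'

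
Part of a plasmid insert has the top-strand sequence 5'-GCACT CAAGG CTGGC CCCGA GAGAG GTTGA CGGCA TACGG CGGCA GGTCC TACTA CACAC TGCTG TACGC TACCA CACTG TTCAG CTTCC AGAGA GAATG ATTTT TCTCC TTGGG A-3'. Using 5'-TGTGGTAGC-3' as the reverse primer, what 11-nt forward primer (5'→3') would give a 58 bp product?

The reverse primer's reverse complement GCTACCACA matches the template at positions 69–77, so the product ends at position 77.
A 58 bp product then starts at position 77 − 58 + 1 = 20.
The forward primer is identical to the top strand there: AGAGAGGTTGA.

5'-AGAGAGGTTGA-3'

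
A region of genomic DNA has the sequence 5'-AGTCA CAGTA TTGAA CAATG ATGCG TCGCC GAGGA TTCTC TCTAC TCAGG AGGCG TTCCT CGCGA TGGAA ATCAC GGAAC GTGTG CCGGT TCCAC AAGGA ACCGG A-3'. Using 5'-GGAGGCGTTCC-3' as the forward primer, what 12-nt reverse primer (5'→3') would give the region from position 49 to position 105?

5'-CCGGTTCCTTGT-3'

The product's 3' end on the top strand is position 105.
The reverse primer anneals to the top strand over positions 94–105, i.e. to ACAAGGAACCGG.
Its sequence written 5'→3' is the reverse complement: CCGGTTCCTTGT.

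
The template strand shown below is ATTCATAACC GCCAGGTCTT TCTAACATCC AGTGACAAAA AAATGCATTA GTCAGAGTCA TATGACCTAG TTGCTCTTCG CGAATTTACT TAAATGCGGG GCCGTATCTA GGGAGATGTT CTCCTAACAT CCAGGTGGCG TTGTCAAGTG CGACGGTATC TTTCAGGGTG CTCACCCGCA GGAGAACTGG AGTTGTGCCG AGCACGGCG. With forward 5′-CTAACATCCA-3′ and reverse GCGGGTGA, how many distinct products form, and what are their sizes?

The forward primer CTAACATCCA matches the top strand at positions 22–31, 124–133.
The reverse primer's reverse complement is TCACCCGC, matching at positions 172–179.
Each forward site pairs with the reverse site to give a product ending at position 179: sizes 158, 56 bp.

Two products: 158 bp, 56 bp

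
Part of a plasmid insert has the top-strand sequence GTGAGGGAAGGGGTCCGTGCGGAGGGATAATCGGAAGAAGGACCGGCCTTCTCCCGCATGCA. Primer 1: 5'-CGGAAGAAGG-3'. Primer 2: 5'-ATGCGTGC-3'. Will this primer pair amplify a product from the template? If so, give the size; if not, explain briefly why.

No product — primer 2 has no binding site in the template.

Primer 2 (ATGCGTGC) does not match the top strand, and its reverse complement GCACGCAT does not match either.
With no annealing site for primer 2, no amplification occurs.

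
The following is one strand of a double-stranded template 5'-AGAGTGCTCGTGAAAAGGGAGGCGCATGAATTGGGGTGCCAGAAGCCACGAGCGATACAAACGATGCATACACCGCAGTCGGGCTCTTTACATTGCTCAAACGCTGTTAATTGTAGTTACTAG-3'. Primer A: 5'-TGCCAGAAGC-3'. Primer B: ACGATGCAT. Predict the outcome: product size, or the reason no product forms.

No product — both primers anneal to the same strand and extend in the same direction.

Primer A (TGCCAGAAGC) matches the top strand at positions 37–46 (3' end points downstream).
Primer B (ACGATGCAT) also matches the top strand directly, at positions 61–69 — its reverse complement ATGCATCGT is not present.
Both primers anneal to the bottom strand with 3' ends pointing the same way, so neither can prime synthesis back toward the other.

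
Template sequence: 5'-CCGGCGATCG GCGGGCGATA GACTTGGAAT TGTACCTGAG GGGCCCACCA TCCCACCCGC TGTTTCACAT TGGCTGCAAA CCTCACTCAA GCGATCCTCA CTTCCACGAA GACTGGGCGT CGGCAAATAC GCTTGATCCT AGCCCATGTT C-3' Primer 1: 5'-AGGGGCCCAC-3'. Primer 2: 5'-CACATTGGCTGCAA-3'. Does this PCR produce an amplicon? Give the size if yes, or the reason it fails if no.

Primer 1 (AGGGGCCCAC) matches the top strand at positions 39–48 (3' end points downstream).
Primer 2 (CACATTGGCTGCAA) also matches the top strand directly, at positions 66–79 — its reverse complement TTGCAGCCAATGTG is not present.
Both primers anneal to the bottom strand with 3' ends pointing the same way, so neither can prime synthesis back toward the other.

No product — both primers anneal to the same strand and extend in the same direction.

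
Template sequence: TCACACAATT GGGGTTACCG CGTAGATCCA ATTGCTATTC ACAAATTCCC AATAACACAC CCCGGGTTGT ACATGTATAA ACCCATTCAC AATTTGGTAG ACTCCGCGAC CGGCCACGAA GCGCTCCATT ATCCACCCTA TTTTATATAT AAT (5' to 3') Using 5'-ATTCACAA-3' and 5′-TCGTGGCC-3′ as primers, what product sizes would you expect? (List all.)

83 bp, 35 bp

The forward primer ATTCACAA matches the top strand at positions 37–44, 85–92.
The reverse primer's reverse complement is GGCCACGA, matching at positions 112–119.
Each forward site pairs with the reverse site to give a product ending at position 119: sizes 83, 35 bp.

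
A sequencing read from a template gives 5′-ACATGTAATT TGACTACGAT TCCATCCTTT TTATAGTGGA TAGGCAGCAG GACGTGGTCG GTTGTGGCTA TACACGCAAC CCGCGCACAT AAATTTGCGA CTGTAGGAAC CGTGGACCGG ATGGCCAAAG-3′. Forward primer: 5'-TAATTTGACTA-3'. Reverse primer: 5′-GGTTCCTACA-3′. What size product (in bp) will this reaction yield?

106 bp

The forward primer matches the template at positions 6–16.
Reverse complement of the reverse primer: TGTAGGAACC. This occurs on the top strand at positions 102–111.
Product length = (reverse-primer end) − (forward-primer start) + 1 = 111 − 6 + 1 = 106 bp.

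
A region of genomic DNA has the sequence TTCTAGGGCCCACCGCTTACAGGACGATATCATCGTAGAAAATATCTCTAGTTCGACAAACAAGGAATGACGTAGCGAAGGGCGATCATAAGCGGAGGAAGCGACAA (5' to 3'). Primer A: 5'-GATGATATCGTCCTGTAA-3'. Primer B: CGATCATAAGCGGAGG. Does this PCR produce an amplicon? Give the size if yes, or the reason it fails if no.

No product — the primers' 3' ends point away from each other.

Primer A (GATGATATCGTCCTGTAA) has reverse complement TTACAGGACGATATCATC, which matches the top strand at positions 17–34; primer A anneals to the top strand there with its 3' end pointing upstream toward position 17.
Primer B (CGATCATAAGCGGAGG) matches the top strand directly at positions 83–98; it anneals to the bottom strand with its 3' end pointing downstream toward position 98.
The 3' ends diverge (primer A extends toward position 1, primer B toward position 107), so the primers never converge on a shared product.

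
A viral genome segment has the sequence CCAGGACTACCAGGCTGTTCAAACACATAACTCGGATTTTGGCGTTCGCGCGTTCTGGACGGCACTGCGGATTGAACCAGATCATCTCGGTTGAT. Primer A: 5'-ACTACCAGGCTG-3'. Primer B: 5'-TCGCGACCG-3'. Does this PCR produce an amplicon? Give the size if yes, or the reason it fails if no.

No product — primer B has no binding site in the template.

Primer B (TCGCGACCG) does not match the top strand, and its reverse complement CGGTCGCGA does not match either.
With no annealing site for primer B, no amplification occurs.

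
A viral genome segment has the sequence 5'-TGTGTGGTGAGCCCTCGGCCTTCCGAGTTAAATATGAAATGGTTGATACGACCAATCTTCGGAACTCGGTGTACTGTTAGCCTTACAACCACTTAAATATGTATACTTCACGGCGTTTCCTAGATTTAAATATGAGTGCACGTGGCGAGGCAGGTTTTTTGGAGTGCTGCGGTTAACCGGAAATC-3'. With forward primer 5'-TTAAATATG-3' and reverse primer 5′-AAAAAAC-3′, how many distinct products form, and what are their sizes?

Three products: 133 bp, 68 bp, 35 bp

The forward primer TTAAATATG matches the top strand at positions 28–36, 93–101, 126–134.
The reverse primer's reverse complement is GTTTTTT, matching at positions 154–160.
Each forward site pairs with the reverse site to give a product ending at position 160: sizes 133, 68, 35 bp.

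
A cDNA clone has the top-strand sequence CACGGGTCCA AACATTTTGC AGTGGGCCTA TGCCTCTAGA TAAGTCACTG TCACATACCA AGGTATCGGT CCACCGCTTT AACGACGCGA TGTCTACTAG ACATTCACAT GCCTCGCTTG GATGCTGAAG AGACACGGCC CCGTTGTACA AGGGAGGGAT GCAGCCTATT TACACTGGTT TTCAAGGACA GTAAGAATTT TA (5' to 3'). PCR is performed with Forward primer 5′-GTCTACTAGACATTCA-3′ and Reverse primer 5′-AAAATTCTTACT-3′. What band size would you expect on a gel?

110 bp

The forward primer matches the template at positions 92–107.
The reverse primer's reverse complement is AGTAAGAATTTT, which matches the template at positions 190–201.
Amplicon spans positions 92–201: 110 bp.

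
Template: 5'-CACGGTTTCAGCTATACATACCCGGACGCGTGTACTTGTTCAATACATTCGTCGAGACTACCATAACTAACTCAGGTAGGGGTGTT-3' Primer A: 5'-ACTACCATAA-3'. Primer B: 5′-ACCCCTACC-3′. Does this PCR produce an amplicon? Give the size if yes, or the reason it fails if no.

Primer A (ACTACCATAA) matches the top strand at positions 57–66; it acts as a forward primer.
Primer B's reverse complement is GGTAGGGGT, matching the top strand at positions 75–83; it acts as a reverse primer.
The 3' ends face each other across positions 57–83, giving a 27 bp product.

Yes — a 27 bp product.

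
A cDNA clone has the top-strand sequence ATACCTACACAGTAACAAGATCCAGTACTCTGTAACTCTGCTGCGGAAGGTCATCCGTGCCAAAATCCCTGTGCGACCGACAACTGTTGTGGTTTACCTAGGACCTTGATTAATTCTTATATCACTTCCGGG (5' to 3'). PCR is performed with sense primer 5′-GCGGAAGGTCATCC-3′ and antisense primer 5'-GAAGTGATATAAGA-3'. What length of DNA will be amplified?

86 bp

Scanning the template, GCGGAAGGTCATCC occurs at positions 43–56; this primer anneals to the bottom strand there with its 3' end pointing downstream.
Taking the reverse complement of GAAGTGATATAAGA gives TCTTATATCACTTC, found at positions 115–128 on the template; the primer anneals here to the top strand with its 3' end pointing upstream.
The product runs from position 43 to position 128, so its length is 128 − 43 + 1 = 86 bp.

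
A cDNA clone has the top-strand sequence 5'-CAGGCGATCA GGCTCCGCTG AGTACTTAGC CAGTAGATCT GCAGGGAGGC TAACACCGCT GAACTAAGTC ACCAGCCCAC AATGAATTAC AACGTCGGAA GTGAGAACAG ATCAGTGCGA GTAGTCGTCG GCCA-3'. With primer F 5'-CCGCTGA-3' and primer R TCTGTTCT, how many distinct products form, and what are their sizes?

Two products: 97 bp, 56 bp

The forward primer CCGCTGA matches the top strand at positions 15–21, 56–62.
The reverse primer's reverse complement is AGAACAGA, matching at positions 104–111.
Each forward site pairs with the reverse site to give a product ending at position 111: sizes 97, 56 bp.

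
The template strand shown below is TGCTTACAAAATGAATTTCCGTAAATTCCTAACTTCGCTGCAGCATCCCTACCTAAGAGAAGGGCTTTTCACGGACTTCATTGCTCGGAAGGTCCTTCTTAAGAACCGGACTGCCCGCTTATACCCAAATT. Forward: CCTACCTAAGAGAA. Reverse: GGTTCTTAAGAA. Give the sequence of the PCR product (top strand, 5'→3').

Forward primer CCTACCTAAGAGAA is found on the top strand at positions 48–61.
The reverse primer's reverse complement is TTCTTAAGAACC, which matches the template at positions 96–107.
The product is the template from position 48 through 107 (60 bp).

5'-CCTACCTAAGAGAAGGGCTTTTCACGGACTTCATTGCTCGGAAGGTCCTTCTTAAGAACC-3'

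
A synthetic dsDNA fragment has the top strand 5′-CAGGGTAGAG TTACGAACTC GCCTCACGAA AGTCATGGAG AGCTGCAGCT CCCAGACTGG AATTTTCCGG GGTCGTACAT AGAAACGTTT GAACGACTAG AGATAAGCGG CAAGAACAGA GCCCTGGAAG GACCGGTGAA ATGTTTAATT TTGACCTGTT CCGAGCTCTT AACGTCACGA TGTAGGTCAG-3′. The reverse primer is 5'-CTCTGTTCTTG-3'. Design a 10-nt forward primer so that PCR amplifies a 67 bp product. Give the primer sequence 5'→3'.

5'-GACTGGAATT-3'

The reverse primer's reverse complement CAAGAACAGAG matches the template at positions 111–121, so the product ends at position 121.
A 67 bp product then starts at position 121 − 67 + 1 = 55.
The forward primer is identical to the top strand there: GACTGGAATT.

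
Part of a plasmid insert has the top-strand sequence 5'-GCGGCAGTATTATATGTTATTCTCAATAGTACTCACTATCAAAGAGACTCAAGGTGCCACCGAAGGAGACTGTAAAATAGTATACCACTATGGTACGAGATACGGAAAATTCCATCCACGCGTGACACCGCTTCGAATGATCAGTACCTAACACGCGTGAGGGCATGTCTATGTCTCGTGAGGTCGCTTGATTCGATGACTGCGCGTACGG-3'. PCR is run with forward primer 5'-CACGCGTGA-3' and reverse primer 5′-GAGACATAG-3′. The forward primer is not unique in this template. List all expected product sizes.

The forward primer CACGCGTGA matches the top strand at positions 117–125, 152–160.
The reverse primer's reverse complement is CTATGTCTC, matching at positions 169–177.
Each forward site pairs with the reverse site to give a product ending at position 177: sizes 61, 26 bp.

61 bp, 26 bp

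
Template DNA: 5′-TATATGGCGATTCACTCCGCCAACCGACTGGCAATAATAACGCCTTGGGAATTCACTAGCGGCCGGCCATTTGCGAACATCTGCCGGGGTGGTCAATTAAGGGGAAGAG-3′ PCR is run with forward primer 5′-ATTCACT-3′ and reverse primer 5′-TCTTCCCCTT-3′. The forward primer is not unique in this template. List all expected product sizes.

The forward primer ATTCACT matches the top strand at positions 10–16, 51–57.
The reverse primer's reverse complement is AAGGGGAAGA, matching at positions 99–108.
Each forward site pairs with the reverse site to give a product ending at position 108: sizes 99, 58 bp.

99 bp, 58 bp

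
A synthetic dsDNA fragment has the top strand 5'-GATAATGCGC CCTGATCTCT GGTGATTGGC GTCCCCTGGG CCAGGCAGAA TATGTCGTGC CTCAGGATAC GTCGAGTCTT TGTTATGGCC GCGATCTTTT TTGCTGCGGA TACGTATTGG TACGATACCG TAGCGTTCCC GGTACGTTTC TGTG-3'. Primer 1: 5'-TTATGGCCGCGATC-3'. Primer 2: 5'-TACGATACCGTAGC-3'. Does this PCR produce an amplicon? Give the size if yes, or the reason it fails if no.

No product — both primers anneal to the same strand and extend in the same direction.

Primer 1 (TTATGGCCGCGATC) matches the top strand at positions 83–96 (3' end points downstream).
Primer 2 (TACGATACCGTAGC) also matches the top strand directly, at positions 121–134 — its reverse complement GCTACGGTATCGTA is not present.
Both primers anneal to the bottom strand with 3' ends pointing the same way, so neither can prime synthesis back toward the other.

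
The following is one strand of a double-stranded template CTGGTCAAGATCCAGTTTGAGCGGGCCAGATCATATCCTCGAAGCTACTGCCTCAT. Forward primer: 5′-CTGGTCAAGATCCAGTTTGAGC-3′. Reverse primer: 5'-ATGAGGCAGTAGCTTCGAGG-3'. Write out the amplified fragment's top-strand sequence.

5'-CTGGTCAAGATCCAGTTTGAGCGGGCCAGATCATATCCTCGAAGCTACTGCCTCAT-3'

Forward primer CTGGTCAAGATCCAGTTTGAGC is found on the top strand at positions 1–22.
The reverse primer's reverse complement is CCTCGAAGCTACTGCCTCAT, which matches the template at positions 37–56.
The product is the template from position 1 through 56 (56 bp).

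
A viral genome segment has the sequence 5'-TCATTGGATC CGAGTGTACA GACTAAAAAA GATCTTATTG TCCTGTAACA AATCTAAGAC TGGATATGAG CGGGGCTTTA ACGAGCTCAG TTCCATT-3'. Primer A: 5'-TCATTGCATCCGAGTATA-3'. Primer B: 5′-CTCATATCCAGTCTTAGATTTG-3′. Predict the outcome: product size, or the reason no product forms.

Primer A (TCATTGCATCCGAGTATA) does not match the top strand, and its reverse complement TATACTCGGATGCAATGA does not match either.
With no annealing site for primer A, no amplification occurs.

No product — primer A has no binding site in the template.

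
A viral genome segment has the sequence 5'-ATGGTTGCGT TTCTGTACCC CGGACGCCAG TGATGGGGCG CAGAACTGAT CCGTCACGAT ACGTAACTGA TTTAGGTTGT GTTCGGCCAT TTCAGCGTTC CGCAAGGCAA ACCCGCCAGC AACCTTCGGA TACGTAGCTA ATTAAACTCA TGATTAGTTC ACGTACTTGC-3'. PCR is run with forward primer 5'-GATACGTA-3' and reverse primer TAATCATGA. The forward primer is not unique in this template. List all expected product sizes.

99 bp, 28 bp

The forward primer GATACGTA matches the top strand at positions 58–65, 129–136.
The reverse primer's reverse complement is TCATGATTA, matching at positions 148–156.
Each forward site pairs with the reverse site to give a product ending at position 156: sizes 99, 28 bp.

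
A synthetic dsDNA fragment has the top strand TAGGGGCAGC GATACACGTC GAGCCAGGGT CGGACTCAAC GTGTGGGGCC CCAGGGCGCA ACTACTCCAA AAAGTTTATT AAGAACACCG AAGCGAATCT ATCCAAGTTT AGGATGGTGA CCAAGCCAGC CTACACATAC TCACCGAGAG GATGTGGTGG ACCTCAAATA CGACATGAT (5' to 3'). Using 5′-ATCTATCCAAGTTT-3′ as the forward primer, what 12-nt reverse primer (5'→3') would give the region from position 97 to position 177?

5'-CATGTCGTATTT-3'

The product's 3' end on the top strand is position 177.
The reverse primer anneals to the top strand over positions 166–177, i.e. to AAATACGACATG.
Its sequence written 5'→3' is the reverse complement: CATGTCGTATTT.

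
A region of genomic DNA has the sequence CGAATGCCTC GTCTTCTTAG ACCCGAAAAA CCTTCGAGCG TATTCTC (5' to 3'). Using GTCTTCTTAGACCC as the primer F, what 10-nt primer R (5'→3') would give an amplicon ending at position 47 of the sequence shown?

The forward primer binds at positions 11–24; the product's 3' end on the top strand is position 47.
The reverse primer anneals to the top strand over positions 38–47, i.e. to GCGTATTCTC.
Its sequence written 5'→3' is the reverse complement: GAGAATACGC.

5'-GAGAATACGC-3'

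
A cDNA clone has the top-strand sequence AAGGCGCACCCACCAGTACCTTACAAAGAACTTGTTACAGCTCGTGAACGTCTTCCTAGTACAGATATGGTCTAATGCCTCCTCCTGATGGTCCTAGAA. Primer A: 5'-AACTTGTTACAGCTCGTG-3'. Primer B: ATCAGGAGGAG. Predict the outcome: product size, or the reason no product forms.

Yes — a 61 bp product.

Primer A (AACTTGTTACAGCTCGTG) matches the top strand at positions 29–46; it acts as a forward primer.
Primer B's reverse complement is CTCCTCCTGAT, matching the top strand at positions 79–89; it acts as a reverse primer.
The 3' ends face each other across positions 29–89, giving a 61 bp product.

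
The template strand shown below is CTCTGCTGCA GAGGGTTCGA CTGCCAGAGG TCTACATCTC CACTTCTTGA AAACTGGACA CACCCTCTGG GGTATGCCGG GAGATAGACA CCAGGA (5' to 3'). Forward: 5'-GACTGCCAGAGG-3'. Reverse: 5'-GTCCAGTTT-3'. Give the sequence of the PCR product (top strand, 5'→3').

5'-GACTGCCAGAGGTCTACATCTCCACTTCTTGAAAACTGGAC-3'

Forward primer GACTGCCAGAGG is found on the top strand at positions 19–30.
The reverse primer's reverse complement is AAACTGGAC, which matches the template at positions 51–59.
The product is the template from position 19 through 59 (41 bp).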